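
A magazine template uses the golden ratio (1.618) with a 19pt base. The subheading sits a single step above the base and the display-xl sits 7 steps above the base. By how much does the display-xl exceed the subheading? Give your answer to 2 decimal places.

520.83pt

Step 1: 19.0 × 1.618 = 30.7420pt
Step 7: 19.0 × 1.618⁷ = 551.5733pt
Difference: 551.5733 − 30.7420 = 520.8313pt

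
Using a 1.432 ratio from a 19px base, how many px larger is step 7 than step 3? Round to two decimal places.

178.82px

Step 3: 19.0 × 1.432³ = 55.7934px
Step 7: 19.0 × 1.432⁷ = 234.6144px
Difference: 234.6144 − 55.7934 = 178.8210px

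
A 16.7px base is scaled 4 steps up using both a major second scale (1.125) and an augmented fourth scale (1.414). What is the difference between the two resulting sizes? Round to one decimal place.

Major second: 16.7 × 1.125⁴ = 26.750px
Augmented fourth: 16.7 × 1.414⁴ = 66.760px
Difference: 66.760 − 26.750 = 40.010px

40.0px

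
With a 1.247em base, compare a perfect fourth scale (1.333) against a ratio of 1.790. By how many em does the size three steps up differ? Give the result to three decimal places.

4.198em

Perfect fourth: 1.247 × 1.333³ = 2.95364em
At 1.790: 1.247 × 1.790³ = 7.15197em
Difference: 7.15197 − 2.95364 = 4.19833em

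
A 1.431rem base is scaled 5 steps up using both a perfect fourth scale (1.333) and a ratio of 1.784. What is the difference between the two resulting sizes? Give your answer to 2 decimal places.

19.84rem

Perfect fourth: 1.431 × 1.333⁵ = 6.0227rem
At 1.784: 1.431 × 1.784⁵ = 25.8591rem
Difference: 25.8591 − 6.0227 = 19.8364rem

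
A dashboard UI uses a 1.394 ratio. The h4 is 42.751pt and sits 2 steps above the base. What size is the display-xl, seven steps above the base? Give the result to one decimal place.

225.0pt

42.751 × 1.394⁵ = 42.751 × 5.26398 ≈ 225.040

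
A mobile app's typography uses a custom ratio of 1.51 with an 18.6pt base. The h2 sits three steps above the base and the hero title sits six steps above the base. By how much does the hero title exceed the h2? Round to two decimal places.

Step 3: 18.6 × 1.51³ = 64.0389pt
Step 6: 18.6 × 1.51⁶ = 220.4828pt
Difference: 220.4828 − 64.0389 = 156.4439pt

156.44pt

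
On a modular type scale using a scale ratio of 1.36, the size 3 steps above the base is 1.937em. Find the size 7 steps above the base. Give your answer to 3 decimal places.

1.937 × 1.36⁴ = 1.937 × 3.42102 ≈ 6.627

6.627em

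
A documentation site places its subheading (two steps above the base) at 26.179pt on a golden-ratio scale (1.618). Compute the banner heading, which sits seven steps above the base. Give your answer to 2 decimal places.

290.30pt

26.179 × 1.618⁵ = 26.179 × 11.08901 ≈ 290.299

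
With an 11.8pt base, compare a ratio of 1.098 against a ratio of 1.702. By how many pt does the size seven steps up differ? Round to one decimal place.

465.5pt

At 1.098: 11.8 × 1.098⁷ = 22.704pt
At 1.702: 11.8 × 1.702⁷ = 488.201pt
Difference: 488.201 − 22.704 = 465.497pt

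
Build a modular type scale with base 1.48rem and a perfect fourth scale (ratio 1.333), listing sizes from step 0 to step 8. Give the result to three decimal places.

1.480rem, 1.973rem, 2.630rem, 3.506rem, 4.673rem, 6.229rem, 8.303rem, 11.068rem, 14.754rem

Step 0: 1.48rem
Step 1: 1.48 × 1.333 = 1.973
Step 2: 1.48 × 1.333² = 2.630
Step 3: 1.48 × 1.333³ = 3.506
Step 4: 1.48 × 1.333⁴ = 4.673
Step 5: 1.48 × 1.333⁵ = 6.229
Step 6: 1.48 × 1.333⁶ = 8.303
Step 7: 1.48 × 1.333⁷ = 11.068
Step 8: 1.48 × 1.333⁸ = 14.754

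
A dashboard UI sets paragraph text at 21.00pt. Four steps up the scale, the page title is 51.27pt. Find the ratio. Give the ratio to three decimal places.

1.250

The ratio satisfies 21.00 × r⁴ = 51.27, so r = (51.27 / 21.00)^(1/4).
r = 2.4414^(1/4) ≈ 1.2500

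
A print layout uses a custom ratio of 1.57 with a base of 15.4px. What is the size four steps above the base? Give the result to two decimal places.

Each step on a modular scale multiplies by the ratio, so the size n steps from the base is base × ratioⁿ.
15.4 × 1.57⁴ = 15.4 × 6.07573 ≈ 93.57

93.57px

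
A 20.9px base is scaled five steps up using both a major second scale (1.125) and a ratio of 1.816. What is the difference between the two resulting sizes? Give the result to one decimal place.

375.1px

Major second: 20.9 × 1.125⁵ = 37.662px
At 1.816: 20.9 × 1.816⁵ = 412.787px
Difference: 412.787 − 37.662 = 375.125px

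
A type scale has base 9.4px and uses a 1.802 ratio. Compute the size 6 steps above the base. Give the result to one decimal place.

Every step multiplies by the scale ratio.
9.4 × 1.802⁶ = 9.4 × 34.23960 ≈ 321.85

321.9px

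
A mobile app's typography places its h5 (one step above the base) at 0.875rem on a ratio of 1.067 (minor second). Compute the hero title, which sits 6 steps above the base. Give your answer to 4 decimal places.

1.2101rem

0.875 × 1.067⁵ = 0.875 × 1.38300 ≈ 1.2101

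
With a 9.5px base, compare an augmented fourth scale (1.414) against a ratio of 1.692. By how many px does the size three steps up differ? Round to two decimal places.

19.16px

Augmented fourth: 9.5 × 1.414³ = 26.8579px
At 1.692: 9.5 × 1.692³ = 46.0177px
Difference: 46.0177 − 26.8579 = 19.1598px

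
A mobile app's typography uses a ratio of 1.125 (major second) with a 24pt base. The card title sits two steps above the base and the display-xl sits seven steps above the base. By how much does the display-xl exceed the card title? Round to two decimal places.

24.36pt

Step 2: 24.0 × 1.125² = 30.3750pt
Step 7: 24.0 × 1.125⁷ = 54.7367pt
Difference: 54.7367 − 30.3750 = 24.3617pt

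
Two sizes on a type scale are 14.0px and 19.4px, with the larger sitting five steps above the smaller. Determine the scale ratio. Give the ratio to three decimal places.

The ratio satisfies 14.0 × r⁵ = 19.4, so r = (19.4 / 14.0)^(1/5).
r = 1.3857^(1/5) ≈ 1.0674

1.067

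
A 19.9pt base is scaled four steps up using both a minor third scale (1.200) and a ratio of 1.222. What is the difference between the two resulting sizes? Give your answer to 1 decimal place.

Minor third: 19.9 × 1.200⁴ = 41.265pt
At 1.222: 19.9 × 1.222⁴ = 44.375pt
Difference: 44.375 − 41.265 = 3.110pt

3.1pt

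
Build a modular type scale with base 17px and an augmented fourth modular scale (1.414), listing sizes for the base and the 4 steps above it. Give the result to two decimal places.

Step 0: 17px
Step 1: 17.0 × 1.414 = 24.04
Step 2: 17.0 × 1.414² = 33.99
Step 3: 17.0 × 1.414³ = 48.06
Step 4: 17.0 × 1.414⁴ = 67.96

17.00px, 24.04px, 33.99px, 48.06px, 67.96px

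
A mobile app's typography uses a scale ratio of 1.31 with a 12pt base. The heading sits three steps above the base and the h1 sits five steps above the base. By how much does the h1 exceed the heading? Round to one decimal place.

19.3pt

Step 3: 12.0 × 1.31³ = 26.977pt
Step 5: 12.0 × 1.31⁵ = 46.295pt
Difference: 46.295 − 26.977 = 19.318pt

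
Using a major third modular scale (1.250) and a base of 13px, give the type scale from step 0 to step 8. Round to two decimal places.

13.00px, 16.25px, 20.31px, 25.39px, 31.74px, 39.67px, 49.59px, 61.99px, 77.49px

Step 0: 13px
Step 1: 13.0 × 1.250 = 16.25
Step 2: 13.0 × 1.250² = 20.31
Step 3: 13.0 × 1.250³ = 25.39
Step 4: 13.0 × 1.250⁴ = 31.74
Step 5: 13.0 × 1.250⁵ = 39.67
Step 6: 13.0 × 1.250⁶ = 49.59
Step 7: 13.0 × 1.250⁷ = 61.99
Step 8: 13.0 × 1.250⁸ = 77.49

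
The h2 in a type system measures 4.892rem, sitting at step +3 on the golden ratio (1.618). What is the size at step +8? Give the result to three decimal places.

54.247rem

The gap is 8 − (3) = 5 steps, so the factor is 1.618^5.
4.892 × 1.618⁵ = 4.892 × 11.08901 ≈ 54.247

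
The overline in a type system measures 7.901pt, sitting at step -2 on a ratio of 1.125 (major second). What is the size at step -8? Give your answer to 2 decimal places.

3.90pt

7.901 ÷ 1.125⁶ = 7.901 ÷ 2.02729 ≈ 3.897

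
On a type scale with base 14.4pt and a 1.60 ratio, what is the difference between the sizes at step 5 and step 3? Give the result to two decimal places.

92.01pt

Step 3: 14.4 × 1.60³ = 58.9824pt
Step 5: 14.4 × 1.60⁵ = 150.9949pt
Difference: 150.9949 − 58.9824 = 92.0125pt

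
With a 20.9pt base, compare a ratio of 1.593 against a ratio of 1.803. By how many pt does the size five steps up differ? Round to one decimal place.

At 1.593: 20.9 × 1.593⁵ = 214.400pt
At 1.803: 20.9 × 1.803⁵ = 398.222pt
Difference: 398.222 − 214.400 = 183.822pt

183.8pt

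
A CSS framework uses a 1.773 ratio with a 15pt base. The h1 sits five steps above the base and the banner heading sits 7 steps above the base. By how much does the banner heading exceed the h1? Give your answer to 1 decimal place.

563.3pt

Step 5: 15.0 × 1.773⁵ = 262.806pt
Step 7: 15.0 × 1.773⁷ = 826.138pt
Difference: 826.138 − 262.806 = 563.332pt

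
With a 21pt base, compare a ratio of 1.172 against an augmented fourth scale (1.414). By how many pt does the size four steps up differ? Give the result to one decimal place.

44.3pt

At 1.172: 21.0 × 1.172⁴ = 39.621pt
Augmented fourth: 21.0 × 1.414⁴ = 83.949pt
Difference: 83.949 − 39.621 = 44.328pt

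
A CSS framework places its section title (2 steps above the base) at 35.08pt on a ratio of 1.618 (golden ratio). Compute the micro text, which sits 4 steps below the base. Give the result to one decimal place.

Moving from step +2 to step -4 is 6 steps down, so divide by r⁶.
35.08 ÷ 1.618⁶ = 35.08 ÷ 17.94201 ≈ 1.955

2.0pt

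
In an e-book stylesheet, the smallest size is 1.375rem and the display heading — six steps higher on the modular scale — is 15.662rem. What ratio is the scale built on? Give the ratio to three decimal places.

1.500

r⁶ = 15.662 / 1.375, so r = (15.662/1.375)^(1/6).
r = 11.3905^(1/6) ≈ 1.5000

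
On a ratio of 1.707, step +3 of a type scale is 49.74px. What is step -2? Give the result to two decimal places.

Moving from step +3 to step -2 is 5 steps down, so divide by r⁵.
49.74 ÷ 1.707⁵ = 49.74 ÷ 14.49331 ≈ 3.432

3.43px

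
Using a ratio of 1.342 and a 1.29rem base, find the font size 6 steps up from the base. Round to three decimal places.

7.535rem

Each step on a modular scale multiplies by the ratio, so the size n steps from the base is base × ratioⁿ.
1.29 × 1.342⁶ = 1.29 × 5.84138 ≈ 7.535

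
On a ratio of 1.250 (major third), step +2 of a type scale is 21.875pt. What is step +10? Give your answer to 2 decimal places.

130.39pt

The gap is 10 − (2) = 8 steps, so the factor is 1.250^8.
21.875 × 1.250⁸ = 21.875 × 5.96046 ≈ 130.385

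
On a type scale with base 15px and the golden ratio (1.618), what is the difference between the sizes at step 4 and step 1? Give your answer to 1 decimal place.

Step 1: 15.0 × 1.618 = 24.270px
Step 4: 15.0 × 1.618⁴ = 102.803px
Difference: 102.803 − 24.270 = 78.533px

78.5px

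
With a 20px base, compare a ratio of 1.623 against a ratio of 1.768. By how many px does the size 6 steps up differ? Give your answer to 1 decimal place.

At 1.623: 20.0 × 1.623⁶ = 365.545px
At 1.768: 20.0 × 1.768⁶ = 610.835px
Difference: 610.835 − 365.545 = 245.290px

245.3px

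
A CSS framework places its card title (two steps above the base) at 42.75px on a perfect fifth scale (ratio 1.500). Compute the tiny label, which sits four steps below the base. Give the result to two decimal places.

42.75 ÷ 1.500⁶ = 42.75 ÷ 11.39062 ≈ 3.753

3.75px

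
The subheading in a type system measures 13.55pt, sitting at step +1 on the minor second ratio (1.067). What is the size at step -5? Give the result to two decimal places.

9.18pt

Moving from step +1 to step -5 is 6 steps down, so divide by r⁶.
13.55 ÷ 1.067⁶ = 13.55 ÷ 1.47566 ≈ 9.182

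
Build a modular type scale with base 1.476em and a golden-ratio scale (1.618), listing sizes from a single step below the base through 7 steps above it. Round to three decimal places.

Step -1: 1.476 ÷ 1.618 = 0.912
Step 0: 1.476em
Step 1: 1.476 × 1.618 = 2.388
Step 2: 1.476 × 1.618² = 3.864
Step 3: 1.476 × 1.618³ = 6.252
Step 4: 1.476 × 1.618⁴ = 10.116
Step 5: 1.476 × 1.618⁵ = 16.367
Step 6: 1.476 × 1.618⁶ = 26.482
Step 7: 1.476 × 1.618⁷ = 42.849

0.912em, 1.476em, 2.388em, 3.864em, 6.252em, 10.116em, 16.367em, 26.482em, 42.849em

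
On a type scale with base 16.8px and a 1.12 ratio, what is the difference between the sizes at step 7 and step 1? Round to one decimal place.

18.3px

Step 1: 16.8 × 1.12 = 18.816px
Step 7: 16.8 × 1.12⁷ = 37.139px
Difference: 37.139 − 18.816 = 18.323px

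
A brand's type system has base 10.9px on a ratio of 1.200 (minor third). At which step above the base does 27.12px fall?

1.200ⁿ = 27.12 / 10.9 = 2.4881
n = ln(2.4881) / ln(1.200) = 0.9115 / 0.1823 ≈ 5.00

5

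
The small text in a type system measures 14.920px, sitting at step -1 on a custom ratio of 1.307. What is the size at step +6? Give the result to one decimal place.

14.920 × 1.307⁷ = 14.920 × 6.51522 ≈ 97.207

97.2px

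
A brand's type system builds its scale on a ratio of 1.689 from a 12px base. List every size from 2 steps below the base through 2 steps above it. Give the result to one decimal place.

4.2px, 7.1px, 12.0px, 20.3px, 34.2px

Step -2: 12.0 ÷ 1.689² = 4.2
Step -1: 12.0 ÷ 1.689 = 7.1
Step 0: 12px
Step 1: 12.0 × 1.689 = 20.3
Step 2: 12.0 × 1.689² = 34.2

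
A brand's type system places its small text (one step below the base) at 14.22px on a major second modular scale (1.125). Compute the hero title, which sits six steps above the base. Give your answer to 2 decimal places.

32.43px

Moving from step -1 to step +6 is 7 steps up, so multiply by r⁷.
14.22 × 1.125⁷ = 14.22 × 2.28070 ≈ 32.432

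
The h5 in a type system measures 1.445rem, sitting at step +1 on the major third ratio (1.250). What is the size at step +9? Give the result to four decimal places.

8.6129rem

Moving from step +1 to step +9 is 8 steps up, so multiply by r⁸.
1.445 × 1.250⁸ = 1.445 × 5.96046 ≈ 8.6129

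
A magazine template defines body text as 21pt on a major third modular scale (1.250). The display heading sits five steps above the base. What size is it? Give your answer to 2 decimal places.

64.09pt

Every step multiplies by the scale ratio.
21.0 × 1.250⁵ = 21.0 × 3.05176 ≈ 64.09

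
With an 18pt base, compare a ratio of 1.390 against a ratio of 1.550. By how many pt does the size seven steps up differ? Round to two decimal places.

206.44pt

At 1.390: 18.0 × 1.390⁷ = 180.4580pt
At 1.550: 18.0 × 1.550⁷ = 386.8961pt
Difference: 386.8961 − 180.4580 = 206.4381pt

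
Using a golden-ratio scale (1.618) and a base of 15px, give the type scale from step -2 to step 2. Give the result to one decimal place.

Step -2: 15.0 ÷ 1.618² = 5.7
Step -1: 15.0 ÷ 1.618 = 9.3
Step 0: 15px
Step 1: 15.0 × 1.618 = 24.3
Step 2: 15.0 × 1.618² = 39.3

5.7px, 9.3px, 15.0px, 24.3px, 39.3px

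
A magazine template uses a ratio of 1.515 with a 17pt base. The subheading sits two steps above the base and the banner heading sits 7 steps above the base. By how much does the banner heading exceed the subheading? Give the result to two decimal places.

Step 2: 17.0 × 1.515² = 39.0188pt
Step 7: 17.0 × 1.515⁷ = 311.4134pt
Difference: 311.4134 − 39.0188 = 272.3946pt

272.39pt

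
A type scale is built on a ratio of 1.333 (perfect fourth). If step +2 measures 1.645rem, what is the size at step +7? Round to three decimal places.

1.645 × 1.333⁵ = 1.645 × 4.20873 ≈ 6.923

6.923rem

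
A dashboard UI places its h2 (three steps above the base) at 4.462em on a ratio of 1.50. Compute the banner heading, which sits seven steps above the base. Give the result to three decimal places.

4.462 × 1.50⁴ = 4.462 × 5.06250 ≈ 22.589

22.589em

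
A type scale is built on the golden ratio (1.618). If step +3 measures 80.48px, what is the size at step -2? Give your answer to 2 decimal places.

7.26px

80.48 ÷ 1.618⁵ = 80.48 ÷ 11.08901 ≈ 7.258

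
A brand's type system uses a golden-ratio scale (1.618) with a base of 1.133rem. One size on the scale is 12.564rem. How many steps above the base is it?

1.618ⁿ = 12.564 / 1.133 = 11.0891
n = ln(11.0891) / ln(1.618) = 2.4060 / 0.4812 ≈ 5.00

5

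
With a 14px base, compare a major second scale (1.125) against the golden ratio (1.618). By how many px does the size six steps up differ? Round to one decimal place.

Major second: 14.0 × 1.125⁶ = 28.382px
Golden ratio: 14.0 × 1.618⁶ = 251.188px
Difference: 251.188 − 28.382 = 222.806px

222.8px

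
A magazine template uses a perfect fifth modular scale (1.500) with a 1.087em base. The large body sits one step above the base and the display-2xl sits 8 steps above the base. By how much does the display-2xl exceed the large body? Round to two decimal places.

Step 1: 1.087 × 1.500 = 1.6305em
Step 8: 1.087 × 1.500⁸ = 27.8586em
Difference: 27.8586 − 1.6305 = 26.2281em

26.23em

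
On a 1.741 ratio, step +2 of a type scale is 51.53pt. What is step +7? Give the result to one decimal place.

824.2pt

51.53 × 1.741⁵ = 51.53 × 15.99535 ≈ 824.241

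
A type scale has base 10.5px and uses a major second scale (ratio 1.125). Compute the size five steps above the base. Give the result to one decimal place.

Each step on a modular scale multiplies by the ratio, so the size n steps from the base is base × ratioⁿ.
10.5 × 1.125⁵ = 10.5 × 1.80203 ≈ 18.92

18.9px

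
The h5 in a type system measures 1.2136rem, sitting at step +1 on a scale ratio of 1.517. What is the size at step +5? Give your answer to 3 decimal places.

The gap is 5 − (1) = 4 steps, so the factor is 1.517^4.
1.2136 × 1.517⁴ = 1.2136 × 5.29593 ≈ 6.427

6.427rem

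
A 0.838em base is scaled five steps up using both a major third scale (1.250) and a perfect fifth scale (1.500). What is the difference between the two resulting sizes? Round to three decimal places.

Major third: 0.838 × 1.250⁵ = 2.55737em
Perfect fifth: 0.838 × 1.500⁵ = 6.36356em
Difference: 6.36356 − 2.55737 = 3.80619em

3.806em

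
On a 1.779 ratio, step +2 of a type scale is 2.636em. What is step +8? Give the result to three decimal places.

The gap is 8 − (2) = 6 steps, so the factor is 1.779^6.
2.636 × 1.779⁶ = 2.636 × 31.69974 ≈ 83.561

83.561em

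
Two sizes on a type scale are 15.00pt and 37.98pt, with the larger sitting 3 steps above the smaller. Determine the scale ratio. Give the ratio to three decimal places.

1.363

The ratio satisfies 15.00 × r³ = 37.98, so r = (37.98 / 15.00)^(1/3).
r = 2.5320^(1/3) ≈ 1.3630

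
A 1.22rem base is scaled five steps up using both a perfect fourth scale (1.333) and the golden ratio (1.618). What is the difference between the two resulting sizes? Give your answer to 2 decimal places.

8.39rem

Perfect fourth: 1.22 × 1.333⁵ = 5.1346rem
Golden ratio: 1.22 × 1.618⁵ = 13.5286rem
Difference: 13.5286 − 5.1346 = 8.3940rem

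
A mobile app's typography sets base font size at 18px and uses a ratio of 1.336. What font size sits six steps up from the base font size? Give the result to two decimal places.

Each step on a modular scale multiplies by the ratio, so the size n steps from the base is base × ratioⁿ.
18.0 × 1.336⁶ = 18.0 × 5.68642 ≈ 102.36

102.36px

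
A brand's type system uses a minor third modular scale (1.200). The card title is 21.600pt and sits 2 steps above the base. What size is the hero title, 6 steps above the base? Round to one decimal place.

The gap is 6 − (2) = 4 steps, so the factor is 1.200^4.
21.600 × 1.200⁴ = 21.600 × 2.07360 ≈ 44.790

44.8pt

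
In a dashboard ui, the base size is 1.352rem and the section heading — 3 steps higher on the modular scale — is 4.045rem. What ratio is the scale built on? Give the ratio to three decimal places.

1.441

r³ = 4.045 / 1.352, so r = (4.045/1.352)^(1/3).
r = 2.9919^(1/3) ≈ 1.4409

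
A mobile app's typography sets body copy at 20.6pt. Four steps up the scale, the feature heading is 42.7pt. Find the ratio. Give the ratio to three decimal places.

1.200

r⁴ = 42.7 / 20.6, so r = (42.7/20.6)^(1/4).
r = 2.0728^(1/4) ≈ 1.1999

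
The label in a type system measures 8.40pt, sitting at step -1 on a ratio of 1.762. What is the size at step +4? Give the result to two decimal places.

8.40 × 1.762⁵ = 8.40 × 16.98359 ≈ 142.662

142.66pt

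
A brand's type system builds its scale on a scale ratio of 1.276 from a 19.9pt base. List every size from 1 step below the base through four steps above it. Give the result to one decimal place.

15.6pt, 19.9pt, 25.4pt, 32.4pt, 41.3pt, 52.8pt

Step -1: 19.9 ÷ 1.276 = 15.6
Step 0: 19.9pt
Step 1: 19.9 × 1.276 = 25.4
Step 2: 19.9 × 1.276² = 32.4
Step 3: 19.9 × 1.276³ = 41.3
Step 4: 19.9 × 1.276⁴ = 52.8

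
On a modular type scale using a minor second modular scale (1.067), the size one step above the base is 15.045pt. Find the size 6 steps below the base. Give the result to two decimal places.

The gap is -6 − (1) = -7 steps, so the factor is 1.067^-7.
15.045 ÷ 1.067⁷ = 15.045 ÷ 1.57453 ≈ 9.555

9.56pt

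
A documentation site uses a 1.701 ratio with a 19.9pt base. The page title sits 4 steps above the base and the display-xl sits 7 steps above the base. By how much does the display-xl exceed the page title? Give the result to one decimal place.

Step 4: 19.9 × 1.701⁴ = 166.598pt
Step 7: 19.9 × 1.701⁷ = 819.942pt
Difference: 819.942 − 166.598 = 653.344pt

653.3pt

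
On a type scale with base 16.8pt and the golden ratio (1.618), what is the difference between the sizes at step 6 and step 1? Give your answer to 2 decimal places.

274.24pt

Step 1: 16.8 × 1.618 = 27.1824pt
Step 6: 16.8 × 1.618⁶ = 301.4258pt
Difference: 301.4258 − 27.1824 = 274.2434pt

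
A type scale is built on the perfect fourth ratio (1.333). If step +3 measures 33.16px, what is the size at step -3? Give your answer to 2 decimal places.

Moving from step +3 to step -3 is 6 steps down, so divide by r⁶.
33.16 ÷ 1.333⁶ = 33.16 ÷ 5.61023 ≈ 5.911

5.91px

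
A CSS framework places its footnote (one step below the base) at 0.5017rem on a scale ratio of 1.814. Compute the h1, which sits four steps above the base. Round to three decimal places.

Moving from step -1 to step +4 is 5 steps up, so multiply by r⁵.
0.5017 × 1.814⁵ = 0.5017 × 19.64203 ≈ 9.854

9.854rem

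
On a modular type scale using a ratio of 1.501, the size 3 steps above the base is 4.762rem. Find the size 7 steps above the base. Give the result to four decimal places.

24.1720rem

The gap is 7 − (3) = 4 steps, so the factor is 1.501^4.
4.762 × 1.501⁴ = 4.762 × 5.07601 ≈ 24.1720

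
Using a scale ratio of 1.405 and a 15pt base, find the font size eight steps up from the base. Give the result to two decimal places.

227.77pt

A modular type scale is a geometric sequence: sizeₙ = base × rⁿ.
15.0 × 1.405⁸ = 15.0 × 15.18485 ≈ 227.77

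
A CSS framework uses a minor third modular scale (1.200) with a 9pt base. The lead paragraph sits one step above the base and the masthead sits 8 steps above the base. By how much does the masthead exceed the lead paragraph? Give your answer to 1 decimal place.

27.9pt

Step 1: 9.0 × 1.200 = 10.800pt
Step 8: 9.0 × 1.200⁸ = 38.698pt
Difference: 38.698 − 10.800 = 27.898pt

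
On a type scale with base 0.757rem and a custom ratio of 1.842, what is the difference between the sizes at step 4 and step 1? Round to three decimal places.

7.320rem

Step 1: 0.757 × 1.842 = 1.39439rem
Step 4: 0.757 × 1.842⁴ = 8.71474rem
Difference: 8.71474 − 1.39439 = 7.32035rem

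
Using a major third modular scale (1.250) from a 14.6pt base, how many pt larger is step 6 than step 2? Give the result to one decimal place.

32.9pt

Step 2: 14.6 × 1.250² = 22.812pt
Step 6: 14.6 × 1.250⁶ = 55.695pt
Difference: 55.695 − 22.812 = 32.883pt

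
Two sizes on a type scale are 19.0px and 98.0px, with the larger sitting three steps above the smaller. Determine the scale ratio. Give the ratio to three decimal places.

1.728

r³ = 98.0 / 19.0, so r = (98.0/19.0)^(1/3).
r = 5.1579^(1/3) ≈ 1.7278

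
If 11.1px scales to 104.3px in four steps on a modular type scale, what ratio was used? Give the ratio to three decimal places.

1.751

The ratio satisfies 11.1 × r⁴ = 104.3, so r = (104.3 / 11.1)^(1/4).
r = 9.3964^(1/4) ≈ 1.7508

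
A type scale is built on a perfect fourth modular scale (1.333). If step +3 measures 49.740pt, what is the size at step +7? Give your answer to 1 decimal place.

157.0pt

49.740 × 1.333⁴ = 49.740 × 3.15733 ≈ 157.046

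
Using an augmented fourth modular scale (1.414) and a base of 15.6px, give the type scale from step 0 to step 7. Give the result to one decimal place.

15.6px, 22.1px, 31.2px, 44.1px, 62.4px, 88.2px, 124.7px, 176.3px

Step 0: 15.6px
Step 1: 15.6 × 1.414 = 22.1
Step 2: 15.6 × 1.414² = 31.2
Step 3: 15.6 × 1.414³ = 44.1
Step 4: 15.6 × 1.414⁴ = 62.4
Step 5: 15.6 × 1.414⁵ = 88.2
Step 6: 15.6 × 1.414⁶ = 124.7
Step 7: 15.6 × 1.414⁷ = 176.3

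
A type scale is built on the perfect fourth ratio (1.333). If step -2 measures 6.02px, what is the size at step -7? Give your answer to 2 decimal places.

1.43px

The gap is -7 − (-2) = -5 steps, so the factor is 1.333^-5.
6.02 ÷ 1.333⁵ = 6.02 ÷ 4.20873 ≈ 1.430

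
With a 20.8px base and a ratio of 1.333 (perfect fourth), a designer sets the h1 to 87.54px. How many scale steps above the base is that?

1.333ⁿ = 87.54 / 20.8 = 4.2087
n = ln(4.2087) / ln(1.333) = 1.4371 / 0.2874 ≈ 5.00

5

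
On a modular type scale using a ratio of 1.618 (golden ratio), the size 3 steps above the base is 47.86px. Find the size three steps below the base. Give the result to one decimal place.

2.7px

47.86 ÷ 1.618⁶ = 47.86 ÷ 17.94201 ≈ 2.667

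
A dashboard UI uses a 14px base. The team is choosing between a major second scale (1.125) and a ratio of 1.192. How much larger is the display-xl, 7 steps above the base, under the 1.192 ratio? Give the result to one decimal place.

Major second: 14.0 × 1.125⁷ = 31.930px
At 1.192: 14.0 × 1.192⁷ = 47.870px
Difference: 47.870 − 31.930 = 15.940px

15.9px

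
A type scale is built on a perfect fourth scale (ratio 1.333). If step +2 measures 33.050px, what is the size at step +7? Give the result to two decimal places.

Moving from step +2 to step +7 is 5 steps up, so multiply by r⁵.
33.050 × 1.333⁵ = 33.050 × 4.20873 ≈ 139.098

139.10px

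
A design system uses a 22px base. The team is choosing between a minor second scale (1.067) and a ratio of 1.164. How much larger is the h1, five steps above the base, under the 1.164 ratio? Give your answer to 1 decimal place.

16.6px

Minor second: 22.0 × 1.067⁵ = 30.426px
At 1.164: 22.0 × 1.164⁵ = 47.010px
Difference: 47.010 − 30.426 = 16.584px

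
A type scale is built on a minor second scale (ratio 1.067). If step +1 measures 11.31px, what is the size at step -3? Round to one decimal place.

11.31 ÷ 1.067⁴ = 11.31 ÷ 1.29616 ≈ 8.726

8.7px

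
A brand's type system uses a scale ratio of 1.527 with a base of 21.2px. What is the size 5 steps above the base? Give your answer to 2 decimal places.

A modular type scale is a geometric sequence: sizeₙ = base × rⁿ.
21.2 × 1.527⁵ = 21.2 × 8.30224 ≈ 176.01

176.01px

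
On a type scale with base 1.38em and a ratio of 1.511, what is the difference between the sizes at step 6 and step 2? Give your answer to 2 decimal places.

Step 2: 1.38 × 1.511² = 3.1507em
Step 6: 1.38 × 1.511⁶ = 16.4235em
Difference: 16.4235 − 3.1507 = 13.2728em

13.27em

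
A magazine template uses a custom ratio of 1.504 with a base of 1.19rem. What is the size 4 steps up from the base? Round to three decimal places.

A modular type scale is a geometric sequence: sizeₙ = base × rⁿ.
1.19 × 1.504⁴ = 1.19 × 5.11672 ≈ 6.089

6.089rem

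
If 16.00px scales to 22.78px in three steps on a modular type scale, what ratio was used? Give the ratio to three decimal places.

1.125

r³ = 22.78 / 16.00, so r = (22.78/16.00)^(1/3).
r = 1.4238^(1/3) ≈ 1.1250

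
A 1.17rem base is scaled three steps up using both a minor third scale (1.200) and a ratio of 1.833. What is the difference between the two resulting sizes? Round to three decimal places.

Minor third: 1.17 × 1.200³ = 2.02176rem
At 1.833: 1.17 × 1.833³ = 7.20565rem
Difference: 7.20565 − 2.02176 = 5.18389rem

5.184rem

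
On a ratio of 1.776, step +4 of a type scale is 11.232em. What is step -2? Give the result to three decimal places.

11.232 ÷ 1.776⁶ = 11.232 ÷ 31.38035 ≈ 0.358

0.358em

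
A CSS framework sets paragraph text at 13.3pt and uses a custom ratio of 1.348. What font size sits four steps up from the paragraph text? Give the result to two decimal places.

13.3 × 1.348⁴ = 13.3 × 3.30187 ≈ 43.91

43.91pt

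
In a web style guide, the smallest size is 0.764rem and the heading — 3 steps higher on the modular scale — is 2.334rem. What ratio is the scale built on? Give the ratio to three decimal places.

1.451

r³ = 2.334 / 0.764, so r = (2.334/0.764)^(1/3).
r = 3.0550^(1/3) ≈ 1.4510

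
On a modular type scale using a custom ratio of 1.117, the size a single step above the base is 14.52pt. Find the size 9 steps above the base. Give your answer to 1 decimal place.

14.52 × 1.117⁸ = 14.52 × 2.42340 ≈ 35.188

35.2pt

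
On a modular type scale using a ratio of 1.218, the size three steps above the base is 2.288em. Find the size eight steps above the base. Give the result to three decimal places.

Moving from step +3 to step +8 is 5 steps up, so multiply by r⁵.
2.288 × 1.218⁵ = 2.288 × 2.68063 ≈ 6.133

6.133em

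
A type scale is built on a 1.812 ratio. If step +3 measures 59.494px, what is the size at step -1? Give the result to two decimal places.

59.494 ÷ 1.812⁴ = 59.494 ÷ 10.78035 ≈ 5.519

5.52px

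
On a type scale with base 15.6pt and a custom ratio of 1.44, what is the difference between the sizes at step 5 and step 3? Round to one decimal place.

Step 3: 15.6 × 1.44³ = 46.581pt
Step 5: 15.6 × 1.44⁵ = 96.591pt
Difference: 96.591 − 46.581 = 50.010pt

50.0pt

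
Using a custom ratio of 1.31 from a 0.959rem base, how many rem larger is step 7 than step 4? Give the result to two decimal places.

3.52rem

Step 4: 0.959 × 1.31⁴ = 2.8243rem
Step 7: 0.959 × 1.31⁷ = 6.3492rem
Difference: 6.3492 − 2.8243 = 3.5249rem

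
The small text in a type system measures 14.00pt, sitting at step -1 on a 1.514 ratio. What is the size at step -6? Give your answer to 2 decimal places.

1.76pt

14.00 ÷ 1.514⁵ = 14.00 ÷ 7.95480 ≈ 1.760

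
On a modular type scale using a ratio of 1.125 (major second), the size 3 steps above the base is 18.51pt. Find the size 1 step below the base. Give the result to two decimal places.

11.56pt

Moving from step +3 to step -1 is 4 steps down, so divide by r⁴.
18.51 ÷ 1.125⁴ = 18.51 ÷ 1.60181 ≈ 11.556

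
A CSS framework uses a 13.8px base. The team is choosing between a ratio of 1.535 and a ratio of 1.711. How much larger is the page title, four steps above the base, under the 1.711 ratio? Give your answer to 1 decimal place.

41.7px

At 1.535: 13.8 × 1.535⁴ = 76.615px
At 1.711: 13.8 × 1.711⁴ = 118.271px
Difference: 118.271 − 76.615 = 41.656px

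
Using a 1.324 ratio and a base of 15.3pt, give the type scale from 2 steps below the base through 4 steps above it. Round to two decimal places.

Step -2: 15.3 ÷ 1.324² = 8.73
Step -1: 15.3 ÷ 1.324 = 11.56
Step 0: 15.3pt
Step 1: 15.3 × 1.324 = 20.26
Step 2: 15.3 × 1.324² = 26.82
Step 3: 15.3 × 1.324³ = 35.51
Step 4: 15.3 × 1.324⁴ = 47.02

8.73pt, 11.56pt, 15.30pt, 20.26pt, 26.82pt, 35.51pt, 47.02pt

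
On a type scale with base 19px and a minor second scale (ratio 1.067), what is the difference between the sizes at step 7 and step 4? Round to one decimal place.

5.3px

Step 4: 19.0 × 1.067⁴ = 24.627px
Step 7: 19.0 × 1.067⁷ = 29.916px
Difference: 29.916 − 24.627 = 5.289px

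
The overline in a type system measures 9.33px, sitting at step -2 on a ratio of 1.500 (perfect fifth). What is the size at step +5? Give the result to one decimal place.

159.4px

The gap is 5 − (-2) = 7 steps, so the factor is 1.500^7.
9.33 × 1.500⁷ = 9.33 × 17.08594 ≈ 159.412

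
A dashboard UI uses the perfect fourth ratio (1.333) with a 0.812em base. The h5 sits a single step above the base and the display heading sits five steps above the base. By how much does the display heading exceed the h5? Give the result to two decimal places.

2.34em

Step 1: 0.812 × 1.333 = 1.0824em
Step 5: 0.812 × 1.333⁵ = 3.4175em
Difference: 3.4175 − 1.0824 = 2.3351em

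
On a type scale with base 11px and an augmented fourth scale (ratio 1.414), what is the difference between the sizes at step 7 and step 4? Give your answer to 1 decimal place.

Step 4: 11.0 × 1.414⁴ = 43.973px
Step 7: 11.0 × 1.414⁷ = 124.319px
Difference: 124.319 − 43.973 = 80.346px

80.3px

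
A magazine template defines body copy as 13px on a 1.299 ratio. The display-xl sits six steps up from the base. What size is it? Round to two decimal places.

62.46px

Every step multiplies by the scale ratio.
13.0 × 1.299⁶ = 13.0 × 4.80457 ≈ 62.46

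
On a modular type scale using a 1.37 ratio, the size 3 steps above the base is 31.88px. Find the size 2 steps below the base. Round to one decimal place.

31.88 ÷ 1.37⁵ = 31.88 ÷ 4.82617 ≈ 6.606

6.6px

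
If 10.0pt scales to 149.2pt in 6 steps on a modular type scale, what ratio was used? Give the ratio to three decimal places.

The ratio satisfies 10.0 × r⁶ = 149.2, so r = (149.2 / 10.0)^(1/6).
r = 14.9200^(1/6) ≈ 1.5690

1.569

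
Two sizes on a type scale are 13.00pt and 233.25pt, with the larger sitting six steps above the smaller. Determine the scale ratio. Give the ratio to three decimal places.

The ratio satisfies 13.00 × r⁶ = 233.25, so r = (233.25 / 13.00)^(1/6).
r = 17.9423^(1/6) ≈ 1.6180

1.618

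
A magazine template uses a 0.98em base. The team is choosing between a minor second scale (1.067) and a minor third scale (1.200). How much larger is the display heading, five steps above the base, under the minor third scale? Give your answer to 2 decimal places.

Minor second: 0.98 × 1.067⁵ = 1.3553em
Minor third: 0.98 × 1.200⁵ = 2.4386em
Difference: 2.4386 − 1.3553 = 1.0833em

1.08em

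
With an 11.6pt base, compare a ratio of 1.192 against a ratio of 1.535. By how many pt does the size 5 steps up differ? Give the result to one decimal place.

At 1.192: 11.6 × 1.192⁵ = 27.915pt
At 1.535: 11.6 × 1.535⁵ = 98.855pt
Difference: 98.855 − 27.915 = 70.940pt

70.9pt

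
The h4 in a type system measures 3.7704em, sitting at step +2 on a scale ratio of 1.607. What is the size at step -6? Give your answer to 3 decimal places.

3.7704 ÷ 1.607⁸ = 3.7704 ÷ 44.47613 ≈ 0.085

0.085em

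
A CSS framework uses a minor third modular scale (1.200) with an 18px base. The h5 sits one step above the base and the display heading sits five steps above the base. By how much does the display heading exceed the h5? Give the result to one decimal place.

23.2px

Step 1: 18.0 × 1.200 = 21.600px
Step 5: 18.0 × 1.200⁵ = 44.790px
Difference: 44.790 − 21.600 = 23.190px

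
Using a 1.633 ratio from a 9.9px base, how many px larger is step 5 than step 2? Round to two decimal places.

88.56px

Step 2: 9.9 × 1.633² = 26.4002px
Step 5: 9.9 × 1.633⁵ = 114.9651px
Difference: 114.9651 − 26.4002 = 88.5649px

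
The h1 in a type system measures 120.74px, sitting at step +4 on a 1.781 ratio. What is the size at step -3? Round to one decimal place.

2.1px

120.74 ÷ 1.781⁷ = 120.74 ÷ 56.83913 ≈ 2.124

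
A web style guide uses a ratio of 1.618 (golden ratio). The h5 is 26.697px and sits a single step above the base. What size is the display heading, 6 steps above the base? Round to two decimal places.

296.04px

26.697 × 1.618⁵ = 26.697 × 11.08901 ≈ 296.043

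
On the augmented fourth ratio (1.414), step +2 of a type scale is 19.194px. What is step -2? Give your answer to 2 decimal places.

4.80px

19.194 ÷ 1.414⁴ = 19.194 ÷ 3.99758 ≈ 4.801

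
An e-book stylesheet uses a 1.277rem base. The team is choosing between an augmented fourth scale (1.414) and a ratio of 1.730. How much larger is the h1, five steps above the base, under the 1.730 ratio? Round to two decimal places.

12.57rem

Augmented fourth: 1.277 × 1.414⁵ = 7.2184rem
At 1.730: 1.277 × 1.730⁵ = 19.7889rem
Difference: 19.7889 − 7.2184 = 12.5705rem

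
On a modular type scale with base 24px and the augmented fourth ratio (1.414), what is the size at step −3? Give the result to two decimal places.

24.0 ÷ 1.414³ = 24.0 ÷ 2.82715 ≈ 8.49

8.49px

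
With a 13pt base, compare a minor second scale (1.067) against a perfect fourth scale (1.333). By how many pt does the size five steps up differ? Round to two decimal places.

36.73pt

Minor second: 13.0 × 1.067⁵ = 17.9790pt
Perfect fourth: 13.0 × 1.333⁵ = 54.7134pt
Difference: 54.7134 − 17.9790 = 36.7344pt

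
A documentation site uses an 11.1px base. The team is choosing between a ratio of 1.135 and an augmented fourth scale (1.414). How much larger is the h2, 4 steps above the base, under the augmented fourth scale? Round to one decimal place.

26.0px

At 1.135: 11.1 × 1.135⁴ = 18.421px
Augmented fourth: 11.1 × 1.414⁴ = 44.373px
Difference: 44.373 − 18.421 = 25.952px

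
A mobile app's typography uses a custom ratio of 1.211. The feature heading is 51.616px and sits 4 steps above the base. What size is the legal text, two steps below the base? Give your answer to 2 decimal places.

16.37px

51.616 ÷ 1.211⁶ = 51.616 ÷ 3.15402 ≈ 16.365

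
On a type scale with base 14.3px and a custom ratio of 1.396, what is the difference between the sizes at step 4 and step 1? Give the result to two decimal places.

34.35px

Step 1: 14.3 × 1.396 = 19.9628px
Step 4: 14.3 × 1.396⁴ = 54.3097px
Difference: 54.3097 − 19.9628 = 34.3469px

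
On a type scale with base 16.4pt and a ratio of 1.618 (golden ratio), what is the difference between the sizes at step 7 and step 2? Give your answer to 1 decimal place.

Step 2: 16.4 × 1.618² = 42.934pt
Step 7: 16.4 × 1.618⁷ = 476.095pt
Difference: 476.095 − 42.934 = 433.161pt

433.2pt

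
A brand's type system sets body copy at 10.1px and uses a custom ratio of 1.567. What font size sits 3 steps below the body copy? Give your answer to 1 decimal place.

10.1 ÷ 1.567³ = 10.1 ÷ 3.84775 ≈ 2.62

2.6px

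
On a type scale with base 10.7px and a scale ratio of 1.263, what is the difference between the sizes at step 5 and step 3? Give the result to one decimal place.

12.8px

Step 3: 10.7 × 1.263³ = 21.557px
Step 5: 10.7 × 1.263⁵ = 34.387px
Difference: 34.387 − 21.557 = 12.830px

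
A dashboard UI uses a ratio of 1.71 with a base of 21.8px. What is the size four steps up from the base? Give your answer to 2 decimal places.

186.40px

Each step on a modular scale multiplies by the ratio, so the size n steps from the base is base × ratioⁿ.
21.8 × 1.71⁴ = 21.8 × 8.55036 ≈ 186.40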